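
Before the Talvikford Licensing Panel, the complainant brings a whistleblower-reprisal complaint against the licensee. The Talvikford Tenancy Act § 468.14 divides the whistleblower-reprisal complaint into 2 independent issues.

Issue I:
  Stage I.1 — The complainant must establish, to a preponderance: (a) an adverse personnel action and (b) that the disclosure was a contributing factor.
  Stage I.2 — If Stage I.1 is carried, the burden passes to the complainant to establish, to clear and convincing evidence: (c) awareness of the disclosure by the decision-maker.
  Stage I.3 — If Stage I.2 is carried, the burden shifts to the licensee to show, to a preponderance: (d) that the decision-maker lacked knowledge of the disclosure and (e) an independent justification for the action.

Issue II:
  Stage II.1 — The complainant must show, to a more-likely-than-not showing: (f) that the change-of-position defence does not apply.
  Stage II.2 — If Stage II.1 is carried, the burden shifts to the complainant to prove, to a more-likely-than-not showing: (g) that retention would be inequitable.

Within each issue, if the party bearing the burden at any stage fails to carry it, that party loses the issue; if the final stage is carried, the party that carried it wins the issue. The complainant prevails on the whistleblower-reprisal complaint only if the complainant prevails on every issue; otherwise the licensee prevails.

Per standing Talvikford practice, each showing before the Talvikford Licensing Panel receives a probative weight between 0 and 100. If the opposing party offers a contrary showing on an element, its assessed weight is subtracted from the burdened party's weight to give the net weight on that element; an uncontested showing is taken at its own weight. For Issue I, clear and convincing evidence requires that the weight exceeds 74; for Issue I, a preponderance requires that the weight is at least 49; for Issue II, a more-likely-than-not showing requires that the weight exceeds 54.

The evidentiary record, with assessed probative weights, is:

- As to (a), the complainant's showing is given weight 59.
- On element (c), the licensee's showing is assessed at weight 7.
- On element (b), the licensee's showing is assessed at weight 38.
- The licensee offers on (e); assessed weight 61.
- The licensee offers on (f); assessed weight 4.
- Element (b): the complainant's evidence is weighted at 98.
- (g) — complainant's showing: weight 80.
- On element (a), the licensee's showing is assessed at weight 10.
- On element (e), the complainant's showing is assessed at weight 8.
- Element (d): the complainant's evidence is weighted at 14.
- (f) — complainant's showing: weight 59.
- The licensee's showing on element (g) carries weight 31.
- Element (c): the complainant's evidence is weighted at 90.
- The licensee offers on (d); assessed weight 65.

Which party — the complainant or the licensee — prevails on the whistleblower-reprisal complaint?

licensee

— Issue I —
Stage I.1 — burden on complainant; standard: a preponderance (weight is at least 49).
    (a): 59 − 10 = 49 ≥ 49 [met]
    (b): 98 − 38 = 60 ≥ 49 [met]
  All elements met. The complainant retains the burden for Stage I.2.
Stage I.2 — burden on complainant; standard: clear and convincing evidence (weight exceeds 74).
    (c): 90 − 7 = 83 > 74 [met]
  Stage I.2 carried; the burden shifts to the licensee.
Stage I.3 — burden on licensee; standard: a preponderance (weight is at least 49).
    (d): 65 − 14 = 51 ≥ 49 [met]
    (e): 61 − 8 = 53 ≥ 49 [met]
  The licensee carries the last stage.
With every stage satisfied, the licensee prevails on this issue.
— Issue II —
Stage II.1 (complainant, a more-likely-than-not showing, weight exceeds 54): (f) net 59−4=55 > 54 — meets.
  Stage II.1 is satisfied; the complainant continues to bear the burden.
Stage II.2 (complainant, a more-likely-than-not showing, weight exceeds 54): (g) net 80−31=49 ≤ 54 — fails.
  The complainant does not carry Stage II.2.
The licensee prevails on this issue.
Per-issue: Issue I → licensee; Issue II → licensee. The complainant must prevail on every issue; overall, the licensee prevails.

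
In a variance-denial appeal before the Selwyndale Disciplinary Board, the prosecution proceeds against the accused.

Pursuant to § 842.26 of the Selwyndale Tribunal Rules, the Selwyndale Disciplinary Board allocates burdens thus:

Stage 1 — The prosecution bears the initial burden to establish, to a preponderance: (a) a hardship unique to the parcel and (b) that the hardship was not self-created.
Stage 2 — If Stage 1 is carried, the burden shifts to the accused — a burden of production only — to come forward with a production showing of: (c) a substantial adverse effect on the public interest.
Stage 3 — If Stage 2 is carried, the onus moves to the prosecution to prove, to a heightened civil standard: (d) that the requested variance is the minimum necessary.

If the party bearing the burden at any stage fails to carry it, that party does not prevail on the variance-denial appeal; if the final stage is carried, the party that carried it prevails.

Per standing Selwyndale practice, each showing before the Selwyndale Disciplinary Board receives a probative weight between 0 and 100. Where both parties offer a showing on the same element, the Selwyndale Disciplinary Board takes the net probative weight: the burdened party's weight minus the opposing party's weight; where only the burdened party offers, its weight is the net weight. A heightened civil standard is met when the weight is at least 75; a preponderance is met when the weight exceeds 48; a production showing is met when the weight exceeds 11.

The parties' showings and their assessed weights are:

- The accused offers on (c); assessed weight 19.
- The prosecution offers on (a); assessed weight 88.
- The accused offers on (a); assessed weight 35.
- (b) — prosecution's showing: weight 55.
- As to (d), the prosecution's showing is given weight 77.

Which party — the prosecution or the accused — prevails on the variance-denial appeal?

Stage 1 — burden on prosecution; standard: a preponderance (weight exceeds 48).
    (a): 88 − 35 = 53 > 48 [met]
    (b): 55 > 48 [met]
  Stage 1 carried; the burden shifts to the accused.
Stage 2 — burden on accused; standard: a production showing (weight exceeds 11).
    (c): 19 > 11 [met]
  Stage 2 carried; the burden shifts to the prosecution.
Stage 3 — burden on prosecution; standard: a heightened civil standard (weight is at least 75).
    (d): 77 ≥ 75 [met]
  All elements met at the final stage.
With every stage satisfied, the prosecution prevails.

prosecution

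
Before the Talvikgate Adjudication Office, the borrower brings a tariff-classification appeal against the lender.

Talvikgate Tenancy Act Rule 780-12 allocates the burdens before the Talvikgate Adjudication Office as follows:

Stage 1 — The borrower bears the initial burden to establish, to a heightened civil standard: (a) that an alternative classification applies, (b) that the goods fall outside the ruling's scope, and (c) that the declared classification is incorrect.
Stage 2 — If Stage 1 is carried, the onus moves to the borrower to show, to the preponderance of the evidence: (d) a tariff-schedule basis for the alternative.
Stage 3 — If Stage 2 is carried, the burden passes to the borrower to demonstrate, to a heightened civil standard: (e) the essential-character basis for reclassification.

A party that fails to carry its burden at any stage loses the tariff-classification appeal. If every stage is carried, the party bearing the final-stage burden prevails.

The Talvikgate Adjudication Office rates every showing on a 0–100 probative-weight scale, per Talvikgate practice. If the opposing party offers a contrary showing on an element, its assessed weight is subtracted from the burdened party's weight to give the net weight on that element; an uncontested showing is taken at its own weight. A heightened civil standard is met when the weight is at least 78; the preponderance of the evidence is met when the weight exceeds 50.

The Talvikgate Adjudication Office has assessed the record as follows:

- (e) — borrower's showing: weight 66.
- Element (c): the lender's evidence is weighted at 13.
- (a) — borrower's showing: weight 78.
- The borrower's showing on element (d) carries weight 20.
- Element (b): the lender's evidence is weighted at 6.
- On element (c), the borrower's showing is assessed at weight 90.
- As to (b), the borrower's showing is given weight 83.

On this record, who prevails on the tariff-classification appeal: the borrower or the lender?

Stage 1 — burden on borrower; standard: a heightened civil standard (weight is at least 78).
    (a): 78 ≥ 78 [met]
    (b): 83 − 6 = 77 < 78 [not met]
    (c): 90 − 13 = 77 < 78 [not met]
  Stage 1 not carried; the borrower fails its burden.
So the lender prevails.

lender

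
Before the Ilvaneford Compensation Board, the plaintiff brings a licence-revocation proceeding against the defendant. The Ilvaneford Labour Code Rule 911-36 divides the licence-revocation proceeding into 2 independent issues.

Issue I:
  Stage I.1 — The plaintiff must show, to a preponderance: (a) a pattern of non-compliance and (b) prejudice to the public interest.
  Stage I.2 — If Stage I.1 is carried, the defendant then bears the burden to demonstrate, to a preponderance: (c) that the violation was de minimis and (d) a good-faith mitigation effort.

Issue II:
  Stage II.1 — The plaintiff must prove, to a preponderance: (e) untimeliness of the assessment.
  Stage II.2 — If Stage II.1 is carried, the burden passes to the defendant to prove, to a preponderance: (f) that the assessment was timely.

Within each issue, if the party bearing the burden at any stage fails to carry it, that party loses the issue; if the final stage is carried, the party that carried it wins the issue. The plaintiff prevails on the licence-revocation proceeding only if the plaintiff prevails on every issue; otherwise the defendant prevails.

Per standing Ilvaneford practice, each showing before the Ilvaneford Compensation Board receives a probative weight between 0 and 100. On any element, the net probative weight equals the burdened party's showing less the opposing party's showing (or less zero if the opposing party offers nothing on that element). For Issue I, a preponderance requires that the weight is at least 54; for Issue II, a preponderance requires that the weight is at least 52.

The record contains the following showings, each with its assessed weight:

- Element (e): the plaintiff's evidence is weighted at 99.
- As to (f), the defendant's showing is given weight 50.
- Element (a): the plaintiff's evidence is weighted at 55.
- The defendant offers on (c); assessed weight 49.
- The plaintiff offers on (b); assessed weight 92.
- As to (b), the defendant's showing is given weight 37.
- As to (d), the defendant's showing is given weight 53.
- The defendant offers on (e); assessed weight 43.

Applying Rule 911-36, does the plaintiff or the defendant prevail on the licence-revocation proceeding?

plaintiff

— Issue I —
Stage I.1 — burden on plaintiff; standard: a preponderance (weight is at least 54).
    (a): 55 ≥ 54 [met]
    (b): 92 − 37 = 55 ≥ 54 [met]
  The plaintiff carries Stage I.1; the defendant now bears the burden.
Stage I.2 — burden on defendant; standard: a preponderance (weight is at least 54).
    (c): 49 < 54 [not met]
    (d): 53 < 54 [not met]
  The defendant does not carry Stage I.2.
So the plaintiff prevails on this issue.
— Issue II —
Stage II.1 (plaintiff, a preponderance, weight is at least 52): (e) net 99−43=56 ≥ 52 — meets.
  Stage II.1 is satisfied; the onus moves to the defendant.
Stage II.2 (defendant, a preponderance, weight is at least 52): (f) 50 < 52 — fails.
  The defendant does not carry Stage II.2.
So the plaintiff prevails on this issue.
Per-issue: Issue I → plaintiff; Issue II → plaintiff. The plaintiff must prevail on every issue; overall, the plaintiff prevails.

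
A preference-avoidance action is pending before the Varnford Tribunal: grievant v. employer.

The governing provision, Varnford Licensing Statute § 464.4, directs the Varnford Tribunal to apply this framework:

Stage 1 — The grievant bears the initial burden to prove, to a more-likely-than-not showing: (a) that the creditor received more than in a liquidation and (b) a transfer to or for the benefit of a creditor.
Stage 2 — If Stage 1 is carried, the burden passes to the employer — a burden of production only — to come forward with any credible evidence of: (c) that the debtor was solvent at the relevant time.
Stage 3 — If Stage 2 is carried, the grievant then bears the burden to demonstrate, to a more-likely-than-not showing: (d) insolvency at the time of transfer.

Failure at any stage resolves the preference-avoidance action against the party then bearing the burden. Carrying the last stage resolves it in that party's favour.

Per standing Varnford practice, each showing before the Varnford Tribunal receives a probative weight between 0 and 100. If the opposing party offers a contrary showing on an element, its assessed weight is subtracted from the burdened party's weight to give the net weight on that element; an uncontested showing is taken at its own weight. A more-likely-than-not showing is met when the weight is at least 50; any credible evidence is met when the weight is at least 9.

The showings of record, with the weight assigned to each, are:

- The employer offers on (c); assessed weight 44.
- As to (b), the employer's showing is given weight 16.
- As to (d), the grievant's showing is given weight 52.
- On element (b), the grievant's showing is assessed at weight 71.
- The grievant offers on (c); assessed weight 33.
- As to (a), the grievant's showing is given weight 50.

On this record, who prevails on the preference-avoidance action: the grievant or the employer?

grievant

At Stage 1 the grievant must meet a more-likely-than-not showing (weight is at least 50): on (a) the weight is 50, which does reach 50, so (a) meets the standard; on (b) the weight is 71 less the opposing 16 gives net 55, ≥ 50, so (b) meets the standard.
  The grievant carries Stage 1; the employer now bears the burden.
At Stage 2 the employer must meet any credible evidence (weight is at least 9): on (c) the weight is 44 less the opposing 33 gives net 11, which does reach 9, so (c) meets the standard.
  All elements met. The burden passes to the grievant.
At Stage 3 the grievant must meet a more-likely-than-not showing (weight is at least 50): on (d) the weight is 52, ≥ 50, so (d) meets the standard.
  The grievant carries the last stage.
All stages carried — the grievant prevails.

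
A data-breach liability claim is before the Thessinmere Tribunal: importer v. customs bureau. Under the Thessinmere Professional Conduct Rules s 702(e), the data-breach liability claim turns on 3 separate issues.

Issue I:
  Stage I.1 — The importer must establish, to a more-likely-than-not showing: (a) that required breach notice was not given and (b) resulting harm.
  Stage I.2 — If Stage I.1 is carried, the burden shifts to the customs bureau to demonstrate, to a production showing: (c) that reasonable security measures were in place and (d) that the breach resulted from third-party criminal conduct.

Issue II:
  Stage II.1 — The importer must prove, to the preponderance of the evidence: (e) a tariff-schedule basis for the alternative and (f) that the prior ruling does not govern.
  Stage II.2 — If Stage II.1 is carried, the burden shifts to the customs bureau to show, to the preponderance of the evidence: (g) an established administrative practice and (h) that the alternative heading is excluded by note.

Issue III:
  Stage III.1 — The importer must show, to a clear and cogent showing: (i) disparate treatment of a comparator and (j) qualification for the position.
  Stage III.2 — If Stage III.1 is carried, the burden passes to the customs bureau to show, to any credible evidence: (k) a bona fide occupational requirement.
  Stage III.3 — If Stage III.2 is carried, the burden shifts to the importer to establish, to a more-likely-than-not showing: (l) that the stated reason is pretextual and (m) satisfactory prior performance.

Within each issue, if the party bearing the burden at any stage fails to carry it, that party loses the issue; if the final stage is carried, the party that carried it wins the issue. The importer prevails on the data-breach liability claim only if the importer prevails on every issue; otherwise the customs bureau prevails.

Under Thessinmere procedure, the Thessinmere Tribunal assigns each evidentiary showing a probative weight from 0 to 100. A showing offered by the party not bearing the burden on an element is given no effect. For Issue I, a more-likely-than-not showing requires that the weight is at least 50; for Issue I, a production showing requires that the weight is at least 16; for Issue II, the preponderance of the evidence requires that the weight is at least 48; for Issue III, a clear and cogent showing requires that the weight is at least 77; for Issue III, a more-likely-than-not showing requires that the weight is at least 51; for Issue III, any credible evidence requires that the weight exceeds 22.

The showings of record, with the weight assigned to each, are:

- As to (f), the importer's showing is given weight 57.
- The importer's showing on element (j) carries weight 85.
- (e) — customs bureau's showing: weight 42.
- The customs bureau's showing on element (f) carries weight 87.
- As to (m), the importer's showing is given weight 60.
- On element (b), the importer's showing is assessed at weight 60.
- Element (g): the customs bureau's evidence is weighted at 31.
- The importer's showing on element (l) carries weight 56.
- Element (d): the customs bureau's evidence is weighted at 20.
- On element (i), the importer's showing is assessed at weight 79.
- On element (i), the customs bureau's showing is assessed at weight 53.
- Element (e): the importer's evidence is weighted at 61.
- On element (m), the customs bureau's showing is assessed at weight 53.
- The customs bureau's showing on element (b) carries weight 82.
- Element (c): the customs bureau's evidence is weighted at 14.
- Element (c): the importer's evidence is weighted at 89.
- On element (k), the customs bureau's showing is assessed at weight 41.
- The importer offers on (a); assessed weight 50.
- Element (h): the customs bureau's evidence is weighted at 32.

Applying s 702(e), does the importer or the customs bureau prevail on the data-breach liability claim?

— Issue I —
Stage I.1 — burden on importer; standard: a more-likely-than-not showing (weight is at least 50).
    (a): 50 ≥ 50 [met]
    (b): 60 (customs bureau's 82 disregarded) ≥ 50 [met]
  The importer carries Stage I.1; the customs bureau now bears the burden.
Stage I.2 — burden on customs bureau; standard: a production showing (weight is at least 16).
    (c): 14 (importer's 89 disregarded) < 16 [not met]
    (d): 20 ≥ 16 [met]
  Not every element is met, so the customs bureau fails to carry Stage I.2.
The importer prevails on this issue.
— Issue II —
Stage II.1 (importer, the preponderance of the evidence, weight is at least 48): (e) 61 (customs bureau's 42 disregarded) ≥ 48 — meets; (f) 57 (customs bureau's 87 disregarded) ≥ 48 — meets.
  Stage II.1 is satisfied; the onus moves to the customs bureau.
Stage II.2 (customs bureau, the preponderance of the evidence, weight is at least 48): (g) 31 < 48 — fails; (h) 32 < 48 — fails.
  The customs bureau does not carry Stage II.2.
The analysis ends at Stage II.2; the importer prevails on this issue.
— Issue III —
Stage III.1 — burden on importer; standard: a clear and cogent showing (weight is at least 77).
    (i): 79 (customs bureau's 53 disregarded) ≥ 77 [met]
    (j): 85 ≥ 77 [met]
  All elements met. The burden passes to the customs bureau.
Stage III.2 — burden on customs bureau; standard: any credible evidence (weight exceeds 22).
    (k): 41 > 22 [met]
  Stage III.2 is satisfied; the onus moves to the importer.
Stage III.3 — burden on importer; standard: a more-likely-than-not showing (weight is at least 51).
    (l): 56 ≥ 51 [met]
    (m): 60 (customs bureau's 53 disregarded) ≥ 51 [met]
  The importer carries the last stage.
All stages carried — the importer prevails on this issue.
Per-issue: Issue I → importer; Issue II → importer; Issue III → importer. The importer must prevail on every issue; overall, the importer prevails.

importer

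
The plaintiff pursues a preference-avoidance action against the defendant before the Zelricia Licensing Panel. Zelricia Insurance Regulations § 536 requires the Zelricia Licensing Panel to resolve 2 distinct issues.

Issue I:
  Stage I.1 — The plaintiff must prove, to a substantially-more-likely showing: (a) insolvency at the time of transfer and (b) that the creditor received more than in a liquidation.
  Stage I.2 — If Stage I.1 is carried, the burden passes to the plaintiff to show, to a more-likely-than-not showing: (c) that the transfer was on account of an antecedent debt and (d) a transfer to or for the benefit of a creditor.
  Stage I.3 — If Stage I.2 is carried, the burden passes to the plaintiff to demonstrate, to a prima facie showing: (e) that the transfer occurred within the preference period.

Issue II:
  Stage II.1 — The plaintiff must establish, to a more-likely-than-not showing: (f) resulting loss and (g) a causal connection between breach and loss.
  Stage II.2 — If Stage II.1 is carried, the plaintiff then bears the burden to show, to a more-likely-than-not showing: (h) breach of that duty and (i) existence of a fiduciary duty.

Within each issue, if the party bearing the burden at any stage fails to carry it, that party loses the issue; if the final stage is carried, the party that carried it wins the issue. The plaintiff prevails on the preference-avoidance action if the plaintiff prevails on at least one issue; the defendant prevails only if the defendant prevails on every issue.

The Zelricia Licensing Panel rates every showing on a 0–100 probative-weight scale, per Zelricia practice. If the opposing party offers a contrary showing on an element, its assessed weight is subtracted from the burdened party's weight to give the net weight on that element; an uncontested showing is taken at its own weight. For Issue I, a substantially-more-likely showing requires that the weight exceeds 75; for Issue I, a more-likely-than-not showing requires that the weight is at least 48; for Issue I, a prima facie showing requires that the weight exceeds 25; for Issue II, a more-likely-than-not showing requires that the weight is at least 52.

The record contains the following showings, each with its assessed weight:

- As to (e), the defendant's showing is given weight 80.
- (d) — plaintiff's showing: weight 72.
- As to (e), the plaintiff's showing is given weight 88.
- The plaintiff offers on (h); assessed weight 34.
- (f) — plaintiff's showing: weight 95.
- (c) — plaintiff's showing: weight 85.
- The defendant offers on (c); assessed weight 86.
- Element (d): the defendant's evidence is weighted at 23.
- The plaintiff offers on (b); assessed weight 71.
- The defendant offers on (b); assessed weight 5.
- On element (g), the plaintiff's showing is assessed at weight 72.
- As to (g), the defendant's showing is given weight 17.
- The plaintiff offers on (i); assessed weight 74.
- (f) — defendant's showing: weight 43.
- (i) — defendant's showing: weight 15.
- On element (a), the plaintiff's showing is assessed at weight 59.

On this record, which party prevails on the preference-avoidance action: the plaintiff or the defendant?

— Issue I —
Stage I.1 (plaintiff, a substantially-more-likely showing, weight exceeds 75): (a) 59 ≤ 75 — fails; (b) net 71−5=66 ≤ 75 — fails.
  Not every element is met, so the plaintiff fails to carry Stage I.1.
So the defendant prevails on this issue.
— Issue II —
Stage II.1 (plaintiff, a more-likely-than-not showing, weight is at least 52): (f) net 95−43=52 ≥ 52 — meets; (g) net 72−17=55 ≥ 52 — meets.
  Stage II.1 carried; the burden remains with the plaintiff.
Stage II.2 (plaintiff, a more-likely-than-not showing, weight is at least 52): (h) 34 < 52 — fails; (i) net 74−15=59 ≥ 52 — meets.
  The plaintiff does not carry Stage II.2.
So the defendant prevails on this issue.
Per-issue: Issue I → defendant; Issue II → defendant. The plaintiff must prevail on at least one issue; overall, the defendant prevails.

defendant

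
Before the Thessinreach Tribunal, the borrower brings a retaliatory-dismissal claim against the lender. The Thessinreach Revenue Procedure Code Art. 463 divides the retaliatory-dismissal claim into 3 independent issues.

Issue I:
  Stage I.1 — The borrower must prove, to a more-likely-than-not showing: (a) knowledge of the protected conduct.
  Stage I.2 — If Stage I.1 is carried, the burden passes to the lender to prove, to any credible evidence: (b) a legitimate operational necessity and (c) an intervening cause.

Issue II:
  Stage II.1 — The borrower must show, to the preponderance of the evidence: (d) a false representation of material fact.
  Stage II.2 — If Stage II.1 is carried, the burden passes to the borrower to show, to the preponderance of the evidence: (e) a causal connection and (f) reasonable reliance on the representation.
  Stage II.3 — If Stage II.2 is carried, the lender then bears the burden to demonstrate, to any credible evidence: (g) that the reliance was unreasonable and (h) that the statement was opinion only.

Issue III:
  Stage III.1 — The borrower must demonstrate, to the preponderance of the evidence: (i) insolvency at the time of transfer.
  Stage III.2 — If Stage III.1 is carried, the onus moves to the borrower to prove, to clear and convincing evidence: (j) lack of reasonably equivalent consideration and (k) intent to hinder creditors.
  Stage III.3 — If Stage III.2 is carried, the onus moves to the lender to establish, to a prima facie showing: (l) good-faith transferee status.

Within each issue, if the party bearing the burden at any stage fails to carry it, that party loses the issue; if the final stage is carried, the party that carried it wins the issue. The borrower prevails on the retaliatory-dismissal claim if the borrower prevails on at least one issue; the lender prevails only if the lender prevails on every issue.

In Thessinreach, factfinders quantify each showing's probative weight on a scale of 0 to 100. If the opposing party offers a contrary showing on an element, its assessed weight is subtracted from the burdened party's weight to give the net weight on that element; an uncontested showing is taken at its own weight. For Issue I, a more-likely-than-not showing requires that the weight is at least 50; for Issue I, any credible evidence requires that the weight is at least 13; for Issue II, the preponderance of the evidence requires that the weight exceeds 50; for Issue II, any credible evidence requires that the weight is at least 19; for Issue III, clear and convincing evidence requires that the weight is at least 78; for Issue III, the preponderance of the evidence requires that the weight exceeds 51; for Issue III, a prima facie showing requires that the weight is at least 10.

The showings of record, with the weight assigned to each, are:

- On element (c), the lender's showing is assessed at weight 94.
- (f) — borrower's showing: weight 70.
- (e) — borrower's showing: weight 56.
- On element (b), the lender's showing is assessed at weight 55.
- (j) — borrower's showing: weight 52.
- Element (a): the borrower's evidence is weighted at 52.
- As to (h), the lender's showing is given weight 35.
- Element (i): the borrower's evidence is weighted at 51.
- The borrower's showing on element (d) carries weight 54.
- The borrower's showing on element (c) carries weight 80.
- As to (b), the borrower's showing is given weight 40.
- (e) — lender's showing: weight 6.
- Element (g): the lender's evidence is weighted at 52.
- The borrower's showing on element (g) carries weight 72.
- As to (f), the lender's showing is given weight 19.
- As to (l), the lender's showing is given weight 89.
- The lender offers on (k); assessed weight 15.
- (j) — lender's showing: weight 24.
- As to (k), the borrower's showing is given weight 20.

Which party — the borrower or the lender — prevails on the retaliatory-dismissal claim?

— Issue I —
Stage I.1 (borrower, a more-likely-than-not showing, weight is at least 50): (a) 52 ≥ 50 — meets.
  Stage I.1 is satisfied; the onus moves to the lender.
Stage I.2 (lender, any credible evidence, weight is at least 13): (b) net 55−40=15 ≥ 13 — meets; (c) net 94−80=14 ≥ 13 — meets.
  All elements met at the final stage.
All stages carried — the lender prevails on this issue.
— Issue II —
Stage II.1 — burden on borrower; standard: the preponderance of the evidence (weight exceeds 50).
    (d): 54 > 50 [met]
  Stage II.1 is satisfied; the borrower continues to bear the burden.
Stage II.2 — burden on borrower; standard: the preponderance of the evidence (weight exceeds 50).
    (e): 56 − 6 = 50 ≤ 50 [not met]
    (f): 70 − 19 = 51 > 50 [met]
  Stage II.2 not carried; the borrower fails its burden.
So the lender prevails on this issue.
— Issue III —
At Stage III.1 the borrower must meet the preponderance of the evidence (weight exceeds 51): on (i) the weight is 51, which does not exceed 51, so (i) does not meet the standard.
  Not every element is met, so the borrower fails to carry Stage III.1.
So the lender prevails on this issue.
Per-issue: Issue I → lender; Issue II → lender; Issue III → lender. The borrower must prevail on at least one issue; overall, the lender prevails.

lender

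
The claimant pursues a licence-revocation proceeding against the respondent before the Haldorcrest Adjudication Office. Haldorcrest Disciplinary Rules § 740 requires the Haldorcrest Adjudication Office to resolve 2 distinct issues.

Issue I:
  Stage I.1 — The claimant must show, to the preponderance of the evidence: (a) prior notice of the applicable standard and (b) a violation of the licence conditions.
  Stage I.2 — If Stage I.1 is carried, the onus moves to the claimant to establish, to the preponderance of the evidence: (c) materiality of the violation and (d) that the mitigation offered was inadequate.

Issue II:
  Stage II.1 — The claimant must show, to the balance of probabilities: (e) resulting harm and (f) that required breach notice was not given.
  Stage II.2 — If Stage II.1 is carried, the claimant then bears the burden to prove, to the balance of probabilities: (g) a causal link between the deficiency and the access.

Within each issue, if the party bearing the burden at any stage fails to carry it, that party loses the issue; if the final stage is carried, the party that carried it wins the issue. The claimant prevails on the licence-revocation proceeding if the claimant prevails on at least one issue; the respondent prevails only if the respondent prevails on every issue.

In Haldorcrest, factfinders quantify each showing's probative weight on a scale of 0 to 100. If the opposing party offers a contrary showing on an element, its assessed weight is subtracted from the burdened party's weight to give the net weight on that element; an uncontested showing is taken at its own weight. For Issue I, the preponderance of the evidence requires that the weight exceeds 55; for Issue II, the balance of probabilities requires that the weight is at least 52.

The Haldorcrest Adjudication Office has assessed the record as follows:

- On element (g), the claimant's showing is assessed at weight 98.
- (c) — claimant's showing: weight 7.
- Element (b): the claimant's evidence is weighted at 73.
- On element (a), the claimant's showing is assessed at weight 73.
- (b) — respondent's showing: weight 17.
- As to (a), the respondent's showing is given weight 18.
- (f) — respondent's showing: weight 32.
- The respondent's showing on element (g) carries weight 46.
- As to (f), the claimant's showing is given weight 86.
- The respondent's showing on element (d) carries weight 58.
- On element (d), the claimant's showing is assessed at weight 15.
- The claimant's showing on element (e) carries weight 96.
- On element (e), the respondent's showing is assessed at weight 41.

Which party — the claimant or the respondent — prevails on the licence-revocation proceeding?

— Issue I —
Stage I.1 (claimant, the preponderance of the evidence, weight exceeds 55): (a) net 73−18=55 ≤ 55 — fails; (b) net 73−17=56 > 55 — meets.
  Not every element is met, so the claimant fails to carry Stage I.1.
The analysis ends at Stage I.1; the respondent prevails on this issue.
— Issue II —
At Stage II.1 the claimant must meet the balance of probabilities (weight is at least 52): on (e) the weight is 96 less the opposing 41 gives net 55, which does reach 52, so (e) meets the standard; on (f) the weight is 86 less the opposing 32 gives net 54, which does reach 52, so (f) meets the standard.
  Stage II.1 carried; the burden remains with the claimant.
At Stage II.2 the claimant must meet the balance of probabilities (weight is at least 52): on (g) the weight is 98 less the opposing 46 gives net 52, ≥ 52, so (g) meets the standard.
  The claimant carries the last stage.
All stages carried — the claimant prevails on this issue.
Per-issue: Issue I → respondent; Issue II → claimant. The claimant must prevail on at least one issue; overall, the claimant prevails.

claimant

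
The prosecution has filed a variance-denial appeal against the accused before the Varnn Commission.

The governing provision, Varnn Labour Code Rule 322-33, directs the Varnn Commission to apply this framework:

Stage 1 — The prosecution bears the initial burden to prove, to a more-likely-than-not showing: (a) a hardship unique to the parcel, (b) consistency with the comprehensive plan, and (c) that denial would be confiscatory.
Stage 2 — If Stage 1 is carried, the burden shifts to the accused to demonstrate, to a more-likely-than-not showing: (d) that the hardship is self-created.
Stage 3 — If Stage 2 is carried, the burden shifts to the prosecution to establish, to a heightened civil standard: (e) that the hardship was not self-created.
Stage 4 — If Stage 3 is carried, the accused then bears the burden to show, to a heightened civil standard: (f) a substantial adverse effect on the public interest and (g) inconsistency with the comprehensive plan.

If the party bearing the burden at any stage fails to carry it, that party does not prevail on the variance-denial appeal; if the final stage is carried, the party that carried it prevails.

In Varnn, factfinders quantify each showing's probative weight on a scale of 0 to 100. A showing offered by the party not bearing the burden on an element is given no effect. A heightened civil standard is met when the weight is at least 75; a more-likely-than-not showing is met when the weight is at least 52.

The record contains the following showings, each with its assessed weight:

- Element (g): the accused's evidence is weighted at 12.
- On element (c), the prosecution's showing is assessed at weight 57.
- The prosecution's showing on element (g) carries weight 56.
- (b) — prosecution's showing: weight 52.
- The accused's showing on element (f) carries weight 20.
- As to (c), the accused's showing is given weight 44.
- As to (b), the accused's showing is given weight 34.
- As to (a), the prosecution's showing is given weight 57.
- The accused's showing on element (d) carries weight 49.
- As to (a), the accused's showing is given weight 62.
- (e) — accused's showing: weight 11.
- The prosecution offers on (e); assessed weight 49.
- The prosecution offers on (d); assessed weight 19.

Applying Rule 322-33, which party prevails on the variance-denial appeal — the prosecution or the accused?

Stage 1 (prosecution, a more-likely-than-not showing, weight is at least 52): (a) 57 (accused's 62 disregarded) ≥ 52 — meets; (b) 52 (accused's 34 disregarded) ≥ 52 — meets; (c) 57 (accused's 44 disregarded) ≥ 52 — meets.
  Stage 1 carried; the burden shifts to the accused.
Stage 2 (accused, a more-likely-than-not showing, weight is at least 52): (d) 49 (prosecution's 19 disregarded) < 52 — fails.
  The accused does not carry Stage 2.
So the prosecution prevails.

prosecution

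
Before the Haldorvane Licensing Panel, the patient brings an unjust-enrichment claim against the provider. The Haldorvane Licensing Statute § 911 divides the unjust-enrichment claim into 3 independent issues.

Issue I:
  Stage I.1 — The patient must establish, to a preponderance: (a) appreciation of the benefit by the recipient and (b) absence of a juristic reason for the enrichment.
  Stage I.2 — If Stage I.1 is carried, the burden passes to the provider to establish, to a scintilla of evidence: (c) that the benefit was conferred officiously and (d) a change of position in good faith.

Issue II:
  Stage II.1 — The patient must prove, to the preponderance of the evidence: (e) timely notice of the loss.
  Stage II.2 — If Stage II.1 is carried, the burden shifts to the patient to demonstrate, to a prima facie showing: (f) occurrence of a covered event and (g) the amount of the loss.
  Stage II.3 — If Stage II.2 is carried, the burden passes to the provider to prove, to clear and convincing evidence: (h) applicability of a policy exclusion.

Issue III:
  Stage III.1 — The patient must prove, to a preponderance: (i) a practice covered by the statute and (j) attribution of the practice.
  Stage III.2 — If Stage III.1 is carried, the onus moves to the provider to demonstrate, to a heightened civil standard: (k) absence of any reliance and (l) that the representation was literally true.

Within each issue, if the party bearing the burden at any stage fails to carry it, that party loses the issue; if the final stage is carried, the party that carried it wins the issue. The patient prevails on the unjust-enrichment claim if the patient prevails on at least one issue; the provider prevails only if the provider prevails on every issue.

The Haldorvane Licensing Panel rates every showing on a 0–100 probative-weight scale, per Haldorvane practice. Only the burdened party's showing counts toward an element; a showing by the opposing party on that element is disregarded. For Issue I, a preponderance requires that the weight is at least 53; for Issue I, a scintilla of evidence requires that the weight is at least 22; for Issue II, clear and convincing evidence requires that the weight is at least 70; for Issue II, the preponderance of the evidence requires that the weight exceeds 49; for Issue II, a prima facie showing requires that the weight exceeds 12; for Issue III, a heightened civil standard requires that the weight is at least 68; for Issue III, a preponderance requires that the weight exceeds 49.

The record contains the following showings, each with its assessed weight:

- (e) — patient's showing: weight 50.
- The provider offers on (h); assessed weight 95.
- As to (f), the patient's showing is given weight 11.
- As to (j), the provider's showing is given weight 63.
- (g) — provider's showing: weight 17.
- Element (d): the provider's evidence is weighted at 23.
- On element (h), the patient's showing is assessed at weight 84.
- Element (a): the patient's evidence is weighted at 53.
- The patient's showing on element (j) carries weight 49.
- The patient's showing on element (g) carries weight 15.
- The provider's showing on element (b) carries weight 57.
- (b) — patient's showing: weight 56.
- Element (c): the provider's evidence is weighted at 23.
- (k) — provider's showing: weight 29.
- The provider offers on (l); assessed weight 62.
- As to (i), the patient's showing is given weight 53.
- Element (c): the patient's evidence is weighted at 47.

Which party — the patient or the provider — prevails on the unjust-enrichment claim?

provider

— Issue I —
Stage I.1 — burden on patient; standard: a preponderance (weight is at least 53).
    (a): 53 ≥ 53 [met]
    (b): 56 (provider's 57 disregarded) ≥ 53 [met]
  Stage I.1 carried; the burden shifts to the provider.
Stage I.2 — burden on provider; standard: a scintilla of evidence (weight is at least 22).
    (c): 23 (patient's 47 disregarded) ≥ 22 [met]
    (d): 23 ≥ 22 [met]
  The provider carries the last stage.
With every stage satisfied, the provider prevails on this issue.
— Issue II —
Stage II.1 (patient, the preponderance of the evidence, weight exceeds 49): (e) 50 > 49 — meets.
  Stage II.1 is satisfied; the patient continues to bear the burden.
Stage II.2 (patient, a prima facie showing, weight exceeds 12): (f) 11 ≤ 12 — fails; (g) 15 (provider's 17 disregarded) > 12 — meets.
  Stage II.2 not carried; the patient fails its burden.
The analysis ends at Stage II.2; the provider prevails on this issue.
— Issue III —
Stage III.1 — burden on patient; standard: a preponderance (weight exceeds 49).
    (i): 53 > 49 [met]
    (j): 49 (provider's 63 disregarded) ≤ 49 [not met]
  Not every element is met, so the patient fails to carry Stage III.1.
The provider prevails on this issue.
Per-issue: Issue I → provider; Issue II → provider; Issue III → provider. The patient must prevail on at least one issue; overall, the provider prevails.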